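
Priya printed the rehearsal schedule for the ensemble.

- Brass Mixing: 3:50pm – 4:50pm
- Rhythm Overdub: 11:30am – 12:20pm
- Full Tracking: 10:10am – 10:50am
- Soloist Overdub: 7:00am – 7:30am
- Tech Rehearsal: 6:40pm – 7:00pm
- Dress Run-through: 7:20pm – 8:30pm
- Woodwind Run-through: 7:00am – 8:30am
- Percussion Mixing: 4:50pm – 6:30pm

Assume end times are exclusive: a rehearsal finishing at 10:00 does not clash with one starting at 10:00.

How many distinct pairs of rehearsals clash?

Sorted by start: Soloist Overdub, Woodwind Run-through, Full Tracking, Rhythm Overdub, Brass Mixing, Percussion Mixing, Tech Rehearsal, Dress Run-through.
Woodwind Run-through starts before Soloist Overdub ends → Soloist Overdub and Woodwind Run-through overlap.
Full Tracking starts after Soloist Overdub ends, so nothing later overlaps Soloist Overdub either.
Full Tracking starts after Woodwind Run-through ends, so nothing later overlaps Woodwind Run-through either.
Rhythm Overdub starts after Full Tracking ends, so nothing later overlaps Full Tracking either.
Brass Mixing starts after Rhythm Overdub ends, so nothing later overlaps Rhythm Overdub either.
Percussion Mixing starts exactly when Brass Mixing ends (back-to-back, no overlap), so nothing later overlaps Brass Mixing either.
Tech Rehearsal starts after Percussion Mixing ends, so nothing later overlaps Percussion Mixing either.
Dress Run-through starts after Tech Rehearsal ends.
Overlapping pairs: Soloist Overdub & Woodwind Run-through — 1 in total.

1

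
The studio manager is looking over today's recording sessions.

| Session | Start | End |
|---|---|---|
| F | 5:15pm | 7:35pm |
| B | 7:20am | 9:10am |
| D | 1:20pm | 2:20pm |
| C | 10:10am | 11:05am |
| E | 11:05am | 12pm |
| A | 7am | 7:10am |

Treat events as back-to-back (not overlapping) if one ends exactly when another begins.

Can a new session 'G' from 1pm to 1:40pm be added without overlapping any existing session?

A: ends 7:10am at or before G starts 1pm → clear.
B: ends 9:10am at or before G starts 1pm → clear.
C: ends 11:05am at or before G starts 1pm → clear.
E: ends 12pm at or before G starts 1pm → clear.
D: starts 1:20pm before G ends 1:40pm, and ends 2:20pm after G starts 1pm → overlap.
F: starts 5:15pm at or after G ends 1:40pm → clear.
G overlaps D.

No — it overlaps D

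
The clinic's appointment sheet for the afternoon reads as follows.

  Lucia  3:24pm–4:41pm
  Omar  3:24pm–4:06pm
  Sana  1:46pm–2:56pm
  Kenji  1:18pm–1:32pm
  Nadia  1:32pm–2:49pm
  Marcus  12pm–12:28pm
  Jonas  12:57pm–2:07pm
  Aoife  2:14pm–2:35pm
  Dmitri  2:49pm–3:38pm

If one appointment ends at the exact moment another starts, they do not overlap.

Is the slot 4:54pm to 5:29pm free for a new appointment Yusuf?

Yes — the slot is free

Marcus: ends 12:28pm at or before Yusuf starts 4:54pm → clear.
Jonas: ends 2:07pm at or before Yusuf starts 4:54pm → clear.
Kenji: ends 1:32pm at or before Yusuf starts 4:54pm → clear.
Nadia: ends 2:49pm at or before Yusuf starts 4:54pm → clear.
Sana: ends 2:56pm at or before Yusuf starts 4:54pm → clear.
Aoife: ends 2:35pm at or before Yusuf starts 4:54pm → clear.
Dmitri: ends 3:38pm at or before Yusuf starts 4:54pm → clear.
Lucia: ends 4:41pm at or before Yusuf starts 4:54pm → clear.
Omar: ends 4:06pm at or before Yusuf starts 4:54pm → clear.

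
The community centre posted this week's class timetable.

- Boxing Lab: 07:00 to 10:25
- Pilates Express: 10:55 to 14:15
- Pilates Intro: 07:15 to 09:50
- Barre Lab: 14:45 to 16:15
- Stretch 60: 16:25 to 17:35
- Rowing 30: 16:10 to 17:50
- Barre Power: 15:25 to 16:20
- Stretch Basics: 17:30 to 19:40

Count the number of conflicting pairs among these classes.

Sorted by start: Boxing Lab, Pilates Intro, Pilates Express, Barre Lab, Barre Power, Rowing 30, Stretch 60, Stretch Basics.
Pilates Intro starts before Boxing Lab ends → Boxing Lab and Pilates Intro overlap.
Pilates Express starts after Boxing Lab ends, so nothing later overlaps Boxing Lab either.
Pilates Express starts after Pilates Intro ends, so nothing later overlaps Pilates Intro either.
Barre Lab starts after Pilates Express ends, so nothing later overlaps Pilates Express either.
Barre Power starts before Barre Lab ends → Barre Lab and Barre Power overlap.
Rowing 30 starts before Barre Lab ends → Barre Lab and Rowing 30 overlap.
Stretch 60 starts after Barre Lab ends, so nothing later overlaps Barre Lab either.
Rowing 30 starts before Barre Power ends → Barre Power and Rowing 30 overlap.
Stretch 60 starts after Barre Power ends, so nothing later overlaps Barre Power either.
Stretch 60 starts before Rowing 30 ends → Rowing 30 and Stretch 60 overlap.
Stretch Basics starts before Rowing 30 ends → Rowing 30 and Stretch Basics overlap.
Stretch Basics starts before Stretch 60 ends → Stretch 60 and Stretch Basics overlap.
Overlapping pairs: Barre Lab & Barre Power, Barre Lab & Rowing 30, Barre Power & Rowing 30, Boxing Lab & Pilates Intro, Rowing 30 & Stretch 60, Rowing 30 & Stretch Basics, Stretch 60 & Stretch Basics — 7 in total.

7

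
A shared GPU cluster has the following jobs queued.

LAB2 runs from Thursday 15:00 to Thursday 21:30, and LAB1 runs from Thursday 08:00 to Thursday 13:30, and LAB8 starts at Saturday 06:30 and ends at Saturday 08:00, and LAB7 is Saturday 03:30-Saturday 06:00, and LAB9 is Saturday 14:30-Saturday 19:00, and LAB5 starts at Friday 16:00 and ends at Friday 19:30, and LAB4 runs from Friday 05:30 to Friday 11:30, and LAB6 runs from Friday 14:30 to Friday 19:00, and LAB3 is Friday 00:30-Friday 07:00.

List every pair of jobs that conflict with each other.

Sorted by start: LAB1, LAB2, LAB3, LAB4, LAB6, LAB5, LAB7, LAB8, LAB9.
LAB2 starts after LAB1 ends, so LAB1 has no further overlaps.
LAB3 starts after LAB2 ends, so LAB2 has no further overlaps.
LAB4 starts before LAB3 ends → LAB3 and LAB4 overlap.
LAB6 starts after LAB3 ends, so LAB3 has no further overlaps.
LAB6 starts after LAB4 ends, so LAB4 has no further overlaps.
LAB5 starts before LAB6 ends → LAB6 and LAB5 overlap.
LAB7 starts after LAB6 ends, so LAB6 has no further overlaps.
LAB7 starts after LAB5 ends, so LAB5 has no further overlaps.
LAB8 starts after LAB7 ends, so LAB7 has no further overlaps.
LAB9 starts after LAB8 ends.

LAB3 & LAB4, LAB5 & LAB6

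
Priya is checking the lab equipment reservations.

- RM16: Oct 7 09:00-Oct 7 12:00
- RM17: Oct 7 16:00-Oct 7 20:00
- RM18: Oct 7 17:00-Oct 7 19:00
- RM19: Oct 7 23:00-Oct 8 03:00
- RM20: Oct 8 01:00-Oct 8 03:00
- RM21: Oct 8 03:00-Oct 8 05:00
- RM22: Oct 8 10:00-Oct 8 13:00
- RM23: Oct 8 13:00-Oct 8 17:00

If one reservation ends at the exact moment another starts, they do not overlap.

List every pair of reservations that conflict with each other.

Sorted by start: RM16, RM17, RM18, RM19, RM20, RM21, RM22, RM23.
RM17 starts after RM16 ends, so RM16 has no further overlaps.
RM18 starts before RM17 ends → RM17 and RM18 overlap.
RM19 starts after RM17 ends, so RM17 has no further overlaps.
RM19 starts after RM18 ends, so RM18 has no further overlaps.
RM20 starts before RM19 ends → RM19 and RM20 overlap.
RM21 starts exactly when RM19 ends (back-to-back, no overlap), so RM19 has no further overlaps.
RM21 starts exactly when RM20 ends (back-to-back, no overlap), so RM20 has no further overlaps.
RM22 starts after RM21 ends, so RM21 has no further overlaps.
RM23 starts exactly when RM22 ends (back-to-back, no overlap).

RM17 & RM18, RM19 & RM20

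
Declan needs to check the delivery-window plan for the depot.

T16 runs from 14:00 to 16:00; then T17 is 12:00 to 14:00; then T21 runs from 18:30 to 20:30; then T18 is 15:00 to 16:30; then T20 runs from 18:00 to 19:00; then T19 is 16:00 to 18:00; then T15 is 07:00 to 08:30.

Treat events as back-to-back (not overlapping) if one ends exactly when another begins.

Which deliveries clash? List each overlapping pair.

Sorted by start: T15, T17, T16, T18, T19, T20, T21.
T17 starts after T15 ends; T15 is clear from here.
T16 starts exactly when T17 ends (back-to-back, no overlap); T17 is clear from here.
T18 starts before T16 ends → T16 and T18 overlap.
T19 starts exactly when T16 ends (back-to-back, no overlap); T16 is clear from here.
T19 starts before T18 ends → T18 and T19 overlap.
T20 starts after T18 ends; T18 is clear from here.
T20 starts exactly when T19 ends (back-to-back, no overlap); T19 is clear from here.
T21 starts before T20 ends → T20 and T21 overlap.

T16 & T18, T18 & T19, T20 & T21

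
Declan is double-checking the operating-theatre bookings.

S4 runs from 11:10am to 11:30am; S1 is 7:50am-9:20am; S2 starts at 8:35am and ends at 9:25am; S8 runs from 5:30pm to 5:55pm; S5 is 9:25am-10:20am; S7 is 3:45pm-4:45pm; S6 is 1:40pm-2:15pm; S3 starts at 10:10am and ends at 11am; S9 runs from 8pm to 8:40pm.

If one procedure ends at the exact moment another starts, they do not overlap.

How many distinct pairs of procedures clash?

2

Sorted by start: S1, S2, S5, S3, S4, S6, S7, S8, S9.
S2 starts before S1 ends → S1 and S2 overlap.
S5 starts after S1 ends, so S1 has no further overlaps.
S5 starts exactly when S2 ends (back-to-back, no overlap), so S2 has no further overlaps.
S3 starts before S5 ends → S5 and S3 overlap.
S4 starts after S5 ends, so S5 has no further overlaps.
S4 starts after S3 ends, so S3 has no further overlaps.
S6 starts after S4 ends, so S4 has no further overlaps.
S7 starts after S6 ends, so S6 has no further overlaps.
S8 starts after S7 ends, so S7 has no further overlaps.
S9 starts after S8 ends.
Overlapping pairs: S1 & S2, S3 & S5 — 2 in total.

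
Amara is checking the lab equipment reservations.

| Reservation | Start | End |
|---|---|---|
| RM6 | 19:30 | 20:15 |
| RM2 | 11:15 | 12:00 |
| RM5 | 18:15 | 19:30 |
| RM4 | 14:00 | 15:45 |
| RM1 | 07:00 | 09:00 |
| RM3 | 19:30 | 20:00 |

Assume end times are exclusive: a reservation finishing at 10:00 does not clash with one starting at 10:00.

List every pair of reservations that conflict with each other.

Two intervals overlap when each starts before the other ends.
Sorted by start: RM1, RM2, RM4, RM5, RM3, RM6.
RM2 starts after RM1 ends; RM1 is clear from here.
RM4 starts after RM2 ends; RM2 is clear from here.
RM5 starts after RM4 ends; RM4 is clear from here.
RM3 starts exactly when RM5 ends (back-to-back, no overlap); RM5 is clear from here.
RM6 starts before RM3 ends → RM3 and RM6 overlap.

RM3 & RM6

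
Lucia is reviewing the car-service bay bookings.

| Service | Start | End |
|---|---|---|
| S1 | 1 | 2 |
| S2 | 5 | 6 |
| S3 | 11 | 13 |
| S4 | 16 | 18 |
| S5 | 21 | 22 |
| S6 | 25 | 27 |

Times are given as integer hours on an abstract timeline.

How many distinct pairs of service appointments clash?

0

Sorted by start: S1, S2, S3, S4, S5, S6.
S2 starts after S1 ends, so nothing later overlaps S1 either.
S3 starts after S2 ends, so nothing later overlaps S2 either.
S4 starts after S3 ends, so nothing later overlaps S3 either.
S5 starts after S4 ends, so nothing later overlaps S4 either.
S6 starts after S5 ends.
No pair overlaps.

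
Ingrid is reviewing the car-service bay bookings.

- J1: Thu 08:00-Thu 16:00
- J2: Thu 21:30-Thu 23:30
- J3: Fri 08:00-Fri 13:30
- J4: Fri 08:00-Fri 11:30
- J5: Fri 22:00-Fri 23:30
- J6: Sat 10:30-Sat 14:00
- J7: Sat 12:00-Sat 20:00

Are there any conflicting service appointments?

Yes

Sorted by start: J1, J2, J3, J4, J5, J6, J7.
J2 starts after J1 ends, so J1 has no further overlaps.
J3 starts after J2 ends, so J2 has no further overlaps.
J4 starts before J3 ends → J3 and J4 overlap.
That's a conflict, so the schedule is not conflict-free.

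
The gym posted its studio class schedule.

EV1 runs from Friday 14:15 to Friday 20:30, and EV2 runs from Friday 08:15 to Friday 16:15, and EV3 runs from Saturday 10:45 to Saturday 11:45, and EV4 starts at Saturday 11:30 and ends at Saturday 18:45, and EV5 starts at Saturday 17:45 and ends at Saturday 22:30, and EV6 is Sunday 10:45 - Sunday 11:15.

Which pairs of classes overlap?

EV1 & EV2, EV3 & EV4, EV4 & EV5

Check each pair: they overlap iff neither finishes before the other starts.
Sorted by start: EV2, EV1, EV3, EV4, EV5, EV6.
EV1 starts before EV2 ends → EV2 and EV1 overlap.
EV3 starts after EV2 ends — done with EV2.
EV3 starts after EV1 ends — done with EV1.
EV4 starts before EV3 ends → EV3 and EV4 overlap.
EV5 starts after EV3 ends — done with EV3.
EV5 starts before EV4 ends → EV4 and EV5 overlap.
EV6 starts after EV4 ends.
EV6 starts after EV5 ends.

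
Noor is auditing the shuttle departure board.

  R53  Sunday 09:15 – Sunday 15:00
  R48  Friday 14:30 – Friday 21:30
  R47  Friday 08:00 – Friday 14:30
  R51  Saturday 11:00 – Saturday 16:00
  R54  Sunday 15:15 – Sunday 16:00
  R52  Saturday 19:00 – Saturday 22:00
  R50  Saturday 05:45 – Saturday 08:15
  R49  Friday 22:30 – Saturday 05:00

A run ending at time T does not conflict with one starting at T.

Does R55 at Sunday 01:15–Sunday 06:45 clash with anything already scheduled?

No — it doesn't clash with anything

R47: ends Friday 14:30 at or before R55 starts Sunday 01:15 → clear.
R48: ends Friday 21:30 at or before R55 starts Sunday 01:15 → clear.
R49: ends Saturday 05:00 at or before R55 starts Sunday 01:15 → clear.
R50: ends Saturday 08:15 at or before R55 starts Sunday 01:15 → clear.
R51: ends Saturday 16:00 at or before R55 starts Sunday 01:15 → clear.
R52: ends Saturday 22:00 at or before R55 starts Sunday 01:15 → clear.
R53: starts Sunday 09:15 at or after R55 ends Sunday 06:45 → clear.
R54: starts Sunday 15:15 at or after R55 ends Sunday 06:45 → clear.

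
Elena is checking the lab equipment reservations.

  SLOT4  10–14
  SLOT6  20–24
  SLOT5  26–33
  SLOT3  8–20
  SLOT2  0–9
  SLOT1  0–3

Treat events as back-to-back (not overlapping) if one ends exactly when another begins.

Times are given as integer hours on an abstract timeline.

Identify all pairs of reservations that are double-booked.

Sorted by start: SLOT1, SLOT2, SLOT3, SLOT4, SLOT6, SLOT5.
SLOT2 starts before SLOT1 ends → SLOT1 and SLOT2 overlap.
SLOT3 starts after SLOT1 ends — done with SLOT1.
SLOT3 starts before SLOT2 ends → SLOT2 and SLOT3 overlap.
SLOT4 starts after SLOT2 ends — done with SLOT2.
SLOT4 starts before SLOT3 ends → SLOT3 and SLOT4 overlap.
SLOT6 starts exactly when SLOT3 ends (back-to-back, no overlap) — done with SLOT3.
SLOT6 starts after SLOT4 ends — done with SLOT4.
SLOT5 starts after SLOT6 ends.

SLOT1 & SLOT2, SLOT2 & SLOT3, SLOT3 & SLOT4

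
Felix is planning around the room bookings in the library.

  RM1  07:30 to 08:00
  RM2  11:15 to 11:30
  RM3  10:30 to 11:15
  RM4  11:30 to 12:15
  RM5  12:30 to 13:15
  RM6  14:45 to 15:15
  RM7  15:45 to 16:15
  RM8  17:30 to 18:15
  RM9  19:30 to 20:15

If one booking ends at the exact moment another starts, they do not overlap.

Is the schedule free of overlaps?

Check each pair: they overlap iff neither finishes before the other starts.
Sorted by start: RM1, RM3, RM2, RM4, RM5, RM6, RM7, RM8, RM9.
RM3 starts after RM1 ends; RM1 is clear from here.
RM2 starts exactly when RM3 ends (back-to-back, no overlap); RM3 is clear from here.
RM4 starts exactly when RM2 ends (back-to-back, no overlap); RM2 is clear from here.
RM5 starts after RM4 ends; RM4 is clear from here.
RM6 starts after RM5 ends; RM5 is clear from here.
RM7 starts after RM6 ends; RM6 is clear from here.
RM8 starts after RM7 ends; RM7 is clear from here.
RM9 starts after RM8 ends.
Every pair is clear; the schedule has no overlaps.

Yes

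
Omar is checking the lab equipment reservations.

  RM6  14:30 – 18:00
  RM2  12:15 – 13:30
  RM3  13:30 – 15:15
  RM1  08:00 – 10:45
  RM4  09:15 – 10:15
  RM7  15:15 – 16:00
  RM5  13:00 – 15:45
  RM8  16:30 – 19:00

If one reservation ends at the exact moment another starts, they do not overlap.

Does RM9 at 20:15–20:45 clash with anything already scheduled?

No — it doesn't clash with anything

RM1: ends 10:45 at or before RM9 starts 20:15 → clear.
RM4: ends 10:15 at or before RM9 starts 20:15 → clear.
RM2: ends 13:30 at or before RM9 starts 20:15 → clear.
RM5: ends 15:45 at or before RM9 starts 20:15 → clear.
RM3: ends 15:15 at or before RM9 starts 20:15 → clear.
RM6: ends 18:00 at or before RM9 starts 20:15 → clear.
RM7: ends 16:00 at or before RM9 starts 20:15 → clear.
RM8: ends 19:00 at or before RM9 starts 20:15 → clear.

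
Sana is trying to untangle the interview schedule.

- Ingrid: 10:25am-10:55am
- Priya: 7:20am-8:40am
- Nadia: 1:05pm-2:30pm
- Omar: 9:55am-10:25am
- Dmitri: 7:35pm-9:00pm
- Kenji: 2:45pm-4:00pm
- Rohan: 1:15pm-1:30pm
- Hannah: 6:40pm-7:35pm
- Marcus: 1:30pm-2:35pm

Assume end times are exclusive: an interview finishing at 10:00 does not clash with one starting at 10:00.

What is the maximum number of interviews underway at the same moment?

Sort all start/end points and keep a running count:
7:20am start Priya → 1
8:40am end Priya → 0
9:55am start Omar → 1
10:25am end Omar → 0
10:25am start Ingrid → 1
10:55am end Ingrid → 0
1:05pm start Nadia → 1
1:15pm start Rohan → 2
1:30pm end Rohan → 1
1:30pm start Marcus → 2
2:30pm end Nadia → 1
2:35pm end Marcus → 0
2:45pm start Kenji → 1
4:00pm end Kenji → 0
6:40pm start Hannah → 1
7:35pm end Hannah → 0
7:35pm start Dmitri → 1
9:00pm end Dmitri → 0
Peak is 2, at 1:15pm (Nadia, Rohan).

2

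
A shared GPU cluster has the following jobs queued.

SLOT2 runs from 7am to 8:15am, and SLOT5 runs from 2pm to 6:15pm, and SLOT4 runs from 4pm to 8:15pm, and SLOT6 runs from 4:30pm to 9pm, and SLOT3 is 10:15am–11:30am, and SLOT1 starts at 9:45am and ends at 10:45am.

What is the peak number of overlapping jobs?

Sweep the timeline, counting +1 at each start and −1 at each end (ends before starts at a tie):
7am start SLOT2 → 1
8:15am end SLOT2 → 0
9:45am start SLOT1 → 1
10:15am start SLOT3 → 2
10:45am end SLOT1 → 1
11:30am end SLOT3 → 0
2pm start SLOT5 → 1
4pm start SLOT4 → 2
4:30pm start SLOT6 → 3
6:15pm end SLOT5 → 2
8:15pm end SLOT4 → 1
9pm end SLOT6 → 0
Peak is 3, at 4:30pm (SLOT4, SLOT5, SLOT6).

3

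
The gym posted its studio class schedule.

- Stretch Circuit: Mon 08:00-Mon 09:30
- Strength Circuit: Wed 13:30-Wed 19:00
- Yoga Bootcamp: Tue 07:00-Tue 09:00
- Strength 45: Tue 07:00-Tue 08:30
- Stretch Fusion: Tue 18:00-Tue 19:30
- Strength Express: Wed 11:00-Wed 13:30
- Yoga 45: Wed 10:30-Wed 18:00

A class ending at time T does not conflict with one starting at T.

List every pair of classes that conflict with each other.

Sorted by start: Stretch Circuit, Yoga Bootcamp, Strength 45, Stretch Fusion, Yoga 45, Strength Express, Strength Circuit.
Yoga Bootcamp starts after Stretch Circuit ends, so nothing later overlaps Stretch Circuit either.
Strength 45 starts before Yoga Bootcamp ends → Yoga Bootcamp and Strength 45 overlap.
Stretch Fusion starts after Yoga Bootcamp ends, so nothing later overlaps Yoga Bootcamp either.
Stretch Fusion starts after Strength 45 ends, so nothing later overlaps Strength 45 either.
Yoga 45 starts after Stretch Fusion ends, so nothing later overlaps Stretch Fusion either.
Strength Express starts before Yoga 45 ends → Yoga 45 and Strength Express overlap.
Strength Circuit starts before Yoga 45 ends → Yoga 45 and Strength Circuit overlap.
Strength Circuit starts exactly when Strength Express ends (back-to-back, no overlap).

Strength 45 & Yoga Bootcamp, Strength Circuit & Yoga 45, Strength Express & Yoga 45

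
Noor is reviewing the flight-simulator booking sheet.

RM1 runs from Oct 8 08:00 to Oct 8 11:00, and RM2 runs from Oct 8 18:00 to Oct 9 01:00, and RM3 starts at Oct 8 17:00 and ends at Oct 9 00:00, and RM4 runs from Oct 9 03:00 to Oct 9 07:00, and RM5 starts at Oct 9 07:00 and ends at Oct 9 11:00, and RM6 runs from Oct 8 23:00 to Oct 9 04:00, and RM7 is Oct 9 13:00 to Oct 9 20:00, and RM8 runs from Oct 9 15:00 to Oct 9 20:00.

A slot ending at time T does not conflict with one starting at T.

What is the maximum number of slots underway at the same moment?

3

Sweep the timeline, counting +1 at each start and −1 at each end (ends before starts at a tie):
Oct 8 08:00 start RM1 → 1
Oct 8 11:00 end RM1 → 0
Oct 8 17:00 start RM3 → 1
Oct 8 18:00 start RM2 → 2
Oct 8 23:00 start RM6 → 3
Oct 9 00:00 end RM3 → 2
Oct 9 01:00 end RM2 → 1
Oct 9 03:00 start RM4 → 2
Oct 9 04:00 end RM6 → 1
Oct 9 07:00 end RM4 → 0
Oct 9 07:00 start RM5 → 1
Oct 9 11:00 end RM5 → 0
Oct 9 13:00 start RM7 → 1
Oct 9 15:00 start RM8 → 2
Oct 9 20:00 end RM7 → 1
Oct 9 20:00 end RM8 → 0
Peak is 3, at Oct 8 23:00 (RM2, RM3, RM6).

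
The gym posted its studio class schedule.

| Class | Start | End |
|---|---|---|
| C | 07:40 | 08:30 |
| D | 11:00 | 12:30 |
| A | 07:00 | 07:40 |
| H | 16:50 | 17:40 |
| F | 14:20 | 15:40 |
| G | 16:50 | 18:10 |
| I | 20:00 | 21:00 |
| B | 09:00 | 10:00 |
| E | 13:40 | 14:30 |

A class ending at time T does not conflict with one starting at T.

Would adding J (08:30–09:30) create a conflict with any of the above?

Yes — it overlaps B

A: ends 07:40 at or before J starts 08:30 → clear.
C: ends 08:30 at or before J starts 08:30 → clear.
B: starts 09:00 before J ends 09:30, and ends 10:00 after J starts 08:30 → overlap.
D: starts 11:00 at or after J ends 09:30 → clear.
E: starts 13:40 at or after J ends 09:30 → clear.
F: starts 14:20 at or after J ends 09:30 → clear.
G: starts 16:50 at or after J ends 09:30 → clear.
H: starts 16:50 at or after J ends 09:30 → clear.
I: starts 20:00 at or after J ends 09:30 → clear.
J overlaps B.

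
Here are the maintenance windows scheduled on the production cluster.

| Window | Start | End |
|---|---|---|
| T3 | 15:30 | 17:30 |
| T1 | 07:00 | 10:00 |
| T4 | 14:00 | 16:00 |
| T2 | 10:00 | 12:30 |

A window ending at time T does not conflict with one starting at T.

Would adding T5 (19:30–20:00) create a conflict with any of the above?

T1: ends 10:00 at or before T5 starts 19:30 → clear.
T2: ends 12:30 at or before T5 starts 19:30 → clear.
T4: ends 16:00 at or before T5 starts 19:30 → clear.
T3: ends 17:30 at or before T5 starts 19:30 → clear.

No — it doesn't clash with anything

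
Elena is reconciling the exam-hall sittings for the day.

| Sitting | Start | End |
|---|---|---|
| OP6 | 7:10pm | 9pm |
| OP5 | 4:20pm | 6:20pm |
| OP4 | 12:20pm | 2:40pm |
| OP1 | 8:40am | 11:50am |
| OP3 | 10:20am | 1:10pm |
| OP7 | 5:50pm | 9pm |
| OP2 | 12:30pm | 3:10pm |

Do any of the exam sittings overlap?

Sorted by start: OP1, OP3, OP4, OP2, OP5, OP7, OP6.
OP3 starts before OP1 ends → OP1 and OP3 overlap.
That's a conflict, so the schedule is not conflict-free.

Yes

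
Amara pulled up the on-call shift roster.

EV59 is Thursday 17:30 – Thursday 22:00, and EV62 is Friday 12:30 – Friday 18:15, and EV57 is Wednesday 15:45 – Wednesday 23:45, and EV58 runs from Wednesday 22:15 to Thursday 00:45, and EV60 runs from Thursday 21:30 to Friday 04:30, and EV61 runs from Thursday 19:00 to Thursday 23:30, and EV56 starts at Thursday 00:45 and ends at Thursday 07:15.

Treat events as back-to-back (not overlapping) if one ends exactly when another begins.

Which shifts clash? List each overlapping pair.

EV57 & EV58, EV59 & EV60, EV59 & EV61, EV60 & EV61

Sorted by start: EV57, EV58, EV56, EV59, EV61, EV60, EV62.
EV58 starts before EV57 ends → EV57 and EV58 overlap.
EV56 starts after EV57 ends, so nothing later overlaps EV57 either.
EV56 starts exactly when EV58 ends (back-to-back, no overlap), so nothing later overlaps EV58 either.
EV59 starts after EV56 ends, so nothing later overlaps EV56 either.
EV61 starts before EV59 ends → EV59 and EV61 overlap.
EV60 starts before EV59 ends → EV59 and EV60 overlap.
EV62 starts after EV59 ends.
EV60 starts before EV61 ends → EV61 and EV60 overlap.
EV62 starts after EV61 ends.
EV62 starts after EV60 ends.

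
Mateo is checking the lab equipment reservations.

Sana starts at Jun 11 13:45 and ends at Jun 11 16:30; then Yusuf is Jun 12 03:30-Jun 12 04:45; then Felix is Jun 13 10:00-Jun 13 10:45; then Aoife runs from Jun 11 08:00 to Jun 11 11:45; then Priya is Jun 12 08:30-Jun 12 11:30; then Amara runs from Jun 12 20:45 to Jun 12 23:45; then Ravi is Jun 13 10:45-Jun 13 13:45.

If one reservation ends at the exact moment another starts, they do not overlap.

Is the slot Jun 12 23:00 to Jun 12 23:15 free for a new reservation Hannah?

Aoife: ends Jun 11 11:45 at or before Hannah starts Jun 12 23:00 → clear.
Sana: ends Jun 11 16:30 at or before Hannah starts Jun 12 23:00 → clear.
Yusuf: ends Jun 12 04:45 at or before Hannah starts Jun 12 23:00 → clear.
Priya: ends Jun 12 11:30 at or before Hannah starts Jun 12 23:00 → clear.
Amara: starts Jun 12 20:45 before Hannah ends Jun 12 23:15, and ends Jun 12 23:45 after Hannah starts Jun 12 23:00 → overlap.
Felix: starts Jun 13 10:00 at or after Hannah ends Jun 12 23:15 → clear.
Ravi: starts Jun 13 10:45 at or after Hannah ends Jun 12 23:15 → clear.
Hannah overlaps Amara.

No — it overlaps Amara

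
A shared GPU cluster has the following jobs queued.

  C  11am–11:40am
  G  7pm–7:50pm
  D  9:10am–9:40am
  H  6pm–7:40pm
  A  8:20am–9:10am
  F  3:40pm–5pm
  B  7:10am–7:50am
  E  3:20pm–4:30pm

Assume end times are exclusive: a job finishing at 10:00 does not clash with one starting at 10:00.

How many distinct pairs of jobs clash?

2

Sorted by start: B, A, D, C, E, F, H, G.
A starts after B ends, so B has no further overlaps.
D starts exactly when A ends (back-to-back, no overlap), so A has no further overlaps.
C starts after D ends, so D has no further overlaps.
E starts after C ends, so C has no further overlaps.
F starts before E ends → E and F overlap.
H starts after E ends, so E has no further overlaps.
H starts after F ends, so F has no further overlaps.
G starts before H ends → H and G overlap.
Overlapping pairs: E & F, G & H — 2 in total.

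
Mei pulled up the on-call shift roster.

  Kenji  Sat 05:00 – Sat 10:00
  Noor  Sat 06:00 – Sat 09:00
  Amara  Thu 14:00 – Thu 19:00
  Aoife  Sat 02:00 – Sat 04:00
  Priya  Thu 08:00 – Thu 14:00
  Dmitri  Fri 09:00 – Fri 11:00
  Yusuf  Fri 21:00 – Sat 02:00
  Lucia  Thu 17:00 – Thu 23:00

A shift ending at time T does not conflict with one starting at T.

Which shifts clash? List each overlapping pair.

Amara & Lucia, Kenji & Noor

Sorted by start: Priya, Amara, Lucia, Dmitri, Yusuf, Aoife, Kenji, Noor.
Amara starts exactly when Priya ends (back-to-back, no overlap) — done with Priya.
Lucia starts before Amara ends → Amara and Lucia overlap.
Dmitri starts after Amara ends — done with Amara.
Dmitri starts after Lucia ends — done with Lucia.
Yusuf starts after Dmitri ends — done with Dmitri.
Aoife starts exactly when Yusuf ends (back-to-back, no overlap) — done with Yusuf.
Kenji starts after Aoife ends — done with Aoife.
Noor starts before Kenji ends → Kenji and Noor overlap.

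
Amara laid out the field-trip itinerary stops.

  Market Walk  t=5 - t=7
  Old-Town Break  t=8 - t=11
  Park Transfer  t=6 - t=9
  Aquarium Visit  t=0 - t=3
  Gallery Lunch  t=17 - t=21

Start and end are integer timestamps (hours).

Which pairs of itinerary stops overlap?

Market Walk & Park Transfer, Old-Town Break & Park Transfer

Sorted by start: Aquarium Visit, Market Walk, Park Transfer, Old-Town Break, Gallery Lunch.
Market Walk starts after Aquarium Visit ends; Aquarium Visit is clear from here.
Park Transfer starts before Market Walk ends → Market Walk and Park Transfer overlap.
Old-Town Break starts after Market Walk ends; Market Walk is clear from here.
Old-Town Break starts before Park Transfer ends → Park Transfer and Old-Town Break overlap.
Gallery Lunch starts after Park Transfer ends.
Gallery Lunch starts after Old-Town Break ends.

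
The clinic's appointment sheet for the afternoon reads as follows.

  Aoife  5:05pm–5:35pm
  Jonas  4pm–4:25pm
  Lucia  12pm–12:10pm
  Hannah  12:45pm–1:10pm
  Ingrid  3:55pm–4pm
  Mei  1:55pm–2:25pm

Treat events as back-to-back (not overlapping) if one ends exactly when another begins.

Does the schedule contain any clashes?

No

Sorted by start: Lucia, Hannah, Mei, Ingrid, Jonas, Aoife.
Hannah starts after Lucia ends, so Lucia has no further overlaps.
Mei starts after Hannah ends, so Hannah has no further overlaps.
Ingrid starts after Mei ends, so Mei has no further overlaps.
Jonas starts exactly when Ingrid ends (back-to-back, no overlap), so Ingrid has no further overlaps.
Aoife starts after Jonas ends.
Every pair is clear; the schedule has no overlaps.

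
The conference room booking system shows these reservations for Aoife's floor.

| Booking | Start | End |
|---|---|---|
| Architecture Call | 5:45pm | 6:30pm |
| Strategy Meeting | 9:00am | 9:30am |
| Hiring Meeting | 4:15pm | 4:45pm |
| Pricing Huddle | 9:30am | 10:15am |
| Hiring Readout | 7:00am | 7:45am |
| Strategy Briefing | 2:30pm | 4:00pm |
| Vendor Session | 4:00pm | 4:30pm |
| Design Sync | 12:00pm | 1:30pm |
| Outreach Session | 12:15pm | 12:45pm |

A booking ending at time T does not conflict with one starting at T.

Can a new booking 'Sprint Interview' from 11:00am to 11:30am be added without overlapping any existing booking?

Hiring Readout: ends 7:45am at or before Sprint Interview starts 11:00am → clear.
Strategy Meeting: ends 9:30am at or before Sprint Interview starts 11:00am → clear.
Pricing Huddle: ends 10:15am at or before Sprint Interview starts 11:00am → clear.
Design Sync: starts 12:00pm at or after Sprint Interview ends 11:30am → clear.
Outreach Session: starts 12:15pm at or after Sprint Interview ends 11:30am → clear.
Strategy Briefing: starts 2:30pm at or after Sprint Interview ends 11:30am → clear.
Vendor Session: starts 4:00pm at or after Sprint Interview ends 11:30am → clear.
Hiring Meeting: starts 4:15pm at or after Sprint Interview ends 11:30am → clear.
Architecture Call: starts 5:45pm at or after Sprint Interview ends 11:30am → clear.

Yes — the slot is free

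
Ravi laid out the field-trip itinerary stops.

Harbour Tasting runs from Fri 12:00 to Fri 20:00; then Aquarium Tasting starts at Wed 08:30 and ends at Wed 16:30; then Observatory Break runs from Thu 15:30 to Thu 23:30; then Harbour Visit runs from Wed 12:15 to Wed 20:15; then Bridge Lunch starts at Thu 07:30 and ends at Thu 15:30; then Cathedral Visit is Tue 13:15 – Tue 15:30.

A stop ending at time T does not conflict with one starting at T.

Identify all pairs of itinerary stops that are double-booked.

Aquarium Tasting & Harbour Visit

Check each pair: they overlap iff neither finishes before the other starts.
Sorted by start: Cathedral Visit, Aquarium Tasting, Harbour Visit, Bridge Lunch, Observatory Break, Harbour Tasting.
Aquarium Tasting starts after Cathedral Visit ends; Cathedral Visit is clear from here.
Harbour Visit starts before Aquarium Tasting ends → Aquarium Tasting and Harbour Visit overlap.
Bridge Lunch starts after Aquarium Tasting ends; Aquarium Tasting is clear from here.
Bridge Lunch starts after Harbour Visit ends; Harbour Visit is clear from here.
Observatory Break starts exactly when Bridge Lunch ends (back-to-back, no overlap); Bridge Lunch is clear from here.
Harbour Tasting starts after Observatory Break ends.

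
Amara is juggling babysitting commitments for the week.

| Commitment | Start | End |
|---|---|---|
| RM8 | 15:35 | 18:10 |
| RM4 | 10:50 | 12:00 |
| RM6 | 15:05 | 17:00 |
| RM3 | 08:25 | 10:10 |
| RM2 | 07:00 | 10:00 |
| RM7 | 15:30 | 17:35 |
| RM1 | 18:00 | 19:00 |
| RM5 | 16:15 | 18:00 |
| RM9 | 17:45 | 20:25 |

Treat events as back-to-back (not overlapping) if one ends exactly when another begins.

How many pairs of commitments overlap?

Sorted by start: RM2, RM3, RM4, RM6, RM7, RM8, RM5, RM9, RM1.
RM3 starts before RM2 ends → RM2 and RM3 overlap.
RM4 starts after RM2 ends; RM2 is clear from here.
RM4 starts after RM3 ends; RM3 is clear from here.
RM6 starts after RM4 ends; RM4 is clear from here.
RM7 starts before RM6 ends → RM6 and RM7 overlap.
RM8 starts before RM6 ends → RM6 and RM8 overlap.
RM5 starts before RM6 ends → RM6 and RM5 overlap.
RM9 starts after RM6 ends; RM6 is clear from here.
RM8 starts before RM7 ends → RM7 and RM8 overlap.
RM5 starts before RM7 ends → RM7 and RM5 overlap.
RM9 starts after RM7 ends; RM7 is clear from here.
RM5 starts before RM8 ends → RM8 and RM5 overlap.
RM9 starts before RM8 ends → RM8 and RM9 overlap.
RM1 starts before RM8 ends → RM8 and RM1 overlap.
RM9 starts before RM5 ends → RM5 and RM9 overlap.
RM1 starts exactly when RM5 ends (back-to-back, no overlap).
RM1 starts before RM9 ends → RM9 and RM1 overlap.
Overlapping pairs: RM1 & RM8, RM1 & RM9, RM2 & RM3, RM5 & RM6, RM5 & RM7, RM5 & RM8, RM5 & RM9, RM6 & RM7, RM6 & RM8, RM7 & RM8, RM8 & RM9 — 11 in total.

11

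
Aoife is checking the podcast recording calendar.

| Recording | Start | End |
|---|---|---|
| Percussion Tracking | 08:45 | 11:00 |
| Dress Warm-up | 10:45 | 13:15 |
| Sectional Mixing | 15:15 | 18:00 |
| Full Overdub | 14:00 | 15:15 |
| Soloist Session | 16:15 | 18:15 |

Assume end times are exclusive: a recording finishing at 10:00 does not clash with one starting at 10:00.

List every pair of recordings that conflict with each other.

Dress Warm-up & Percussion Tracking, Sectional Mixing & Soloist Session

Sorted by start: Percussion Tracking, Dress Warm-up, Full Overdub, Sectional Mixing, Soloist Session.
Dress Warm-up starts before Percussion Tracking ends → Percussion Tracking and Dress Warm-up overlap.
Full Overdub starts after Percussion Tracking ends, so Percussion Tracking has no further overlaps.
Full Overdub starts after Dress Warm-up ends, so Dress Warm-up has no further overlaps.
Sectional Mixing starts exactly when Full Overdub ends (back-to-back, no overlap), so Full Overdub has no further overlaps.
Soloist Session starts before Sectional Mixing ends → Sectional Mixing and Soloist Session overlap.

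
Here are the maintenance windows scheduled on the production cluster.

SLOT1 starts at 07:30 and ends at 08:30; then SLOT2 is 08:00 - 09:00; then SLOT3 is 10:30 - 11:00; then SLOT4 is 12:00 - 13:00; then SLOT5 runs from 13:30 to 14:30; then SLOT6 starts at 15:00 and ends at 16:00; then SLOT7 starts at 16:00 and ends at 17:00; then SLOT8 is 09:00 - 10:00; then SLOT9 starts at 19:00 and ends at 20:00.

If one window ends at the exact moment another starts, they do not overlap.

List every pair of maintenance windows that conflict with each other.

SLOT1 & SLOT2

Sorted by start: SLOT1, SLOT2, SLOT8, SLOT3, SLOT4, SLOT5, SLOT6, SLOT7, SLOT9.
SLOT2 starts before SLOT1 ends → SLOT1 and SLOT2 overlap.
SLOT8 starts after SLOT1 ends, so SLOT1 has no further overlaps.
SLOT8 starts exactly when SLOT2 ends (back-to-back, no overlap), so SLOT2 has no further overlaps.
SLOT3 starts after SLOT8 ends, so SLOT8 has no further overlaps.
SLOT4 starts after SLOT3 ends, so SLOT3 has no further overlaps.
SLOT5 starts after SLOT4 ends, so SLOT4 has no further overlaps.
SLOT6 starts after SLOT5 ends, so SLOT5 has no further overlaps.
SLOT7 starts exactly when SLOT6 ends (back-to-back, no overlap), so SLOT6 has no further overlaps.
SLOT9 starts after SLOT7 ends.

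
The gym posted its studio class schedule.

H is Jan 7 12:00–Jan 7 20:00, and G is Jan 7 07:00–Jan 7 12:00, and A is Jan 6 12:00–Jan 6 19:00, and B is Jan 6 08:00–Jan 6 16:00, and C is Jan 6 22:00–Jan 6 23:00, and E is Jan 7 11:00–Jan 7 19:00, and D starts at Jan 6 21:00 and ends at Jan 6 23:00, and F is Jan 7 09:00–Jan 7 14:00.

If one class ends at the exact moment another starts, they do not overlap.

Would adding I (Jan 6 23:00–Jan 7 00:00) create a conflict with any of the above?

No — it doesn't clash with anything

B: ends Jan 6 16:00 at or before I starts Jan 6 23:00 → clear.
A: ends Jan 6 19:00 at or before I starts Jan 6 23:00 → clear.
D: ends Jan 6 23:00 at or before I starts Jan 6 23:00 → clear.
C: ends Jan 6 23:00 at or before I starts Jan 6 23:00 → clear.
G: starts Jan 7 07:00 at or after I ends Jan 7 00:00 → clear.
F: starts Jan 7 09:00 at or after I ends Jan 7 00:00 → clear.
E: starts Jan 7 11:00 at or after I ends Jan 7 00:00 → clear.
H: starts Jan 7 12:00 at or after I ends Jan 7 00:00 → clear.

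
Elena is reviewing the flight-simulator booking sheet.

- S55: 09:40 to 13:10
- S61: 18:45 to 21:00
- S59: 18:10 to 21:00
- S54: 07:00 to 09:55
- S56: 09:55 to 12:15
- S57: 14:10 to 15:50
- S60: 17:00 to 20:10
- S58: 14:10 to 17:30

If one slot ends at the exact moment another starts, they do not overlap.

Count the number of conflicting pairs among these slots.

7

Sorted by start: S54, S55, S56, S57, S58, S60, S59, S61.
S55 starts before S54 ends → S54 and S55 overlap.
S56 starts exactly when S54 ends (back-to-back, no overlap), so S54 has no further overlaps.
S56 starts before S55 ends → S55 and S56 overlap.
S57 starts after S55 ends, so S55 has no further overlaps.
S57 starts after S56 ends, so S56 has no further overlaps.
S58 starts before S57 ends → S57 and S58 overlap.
S60 starts after S57 ends, so S57 has no further overlaps.
S60 starts before S58 ends → S58 and S60 overlap.
S59 starts after S58 ends, so S58 has no further overlaps.
S59 starts before S60 ends → S60 and S59 overlap.
S61 starts before S60 ends → S60 and S61 overlap.
S61 starts before S59 ends → S59 and S61 overlap.
Overlapping pairs: S54 & S55, S55 & S56, S57 & S58, S58 & S60, S59 & S60, S59 & S61, S60 & S61 — 7 in total.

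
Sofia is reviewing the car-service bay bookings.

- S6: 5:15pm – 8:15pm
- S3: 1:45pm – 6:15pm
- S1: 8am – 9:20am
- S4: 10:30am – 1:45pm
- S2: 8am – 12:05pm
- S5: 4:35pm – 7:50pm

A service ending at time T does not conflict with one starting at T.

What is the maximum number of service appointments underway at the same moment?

Walk through starts and ends in time order (an end at T is processed before a start at T):
8am start S1 → 1
8am start S2 → 2
9:20am end S1 → 1
10:30am start S4 → 2
12:05pm end S2 → 1
1:45pm end S4 → 0
1:45pm start S3 → 1
4:35pm start S5 → 2
5:15pm start S6 → 3
6:15pm end S3 → 2
7:50pm end S5 → 1
8:15pm end S6 → 0
Peak is 3, at 5:15pm (S3, S5, S6).

3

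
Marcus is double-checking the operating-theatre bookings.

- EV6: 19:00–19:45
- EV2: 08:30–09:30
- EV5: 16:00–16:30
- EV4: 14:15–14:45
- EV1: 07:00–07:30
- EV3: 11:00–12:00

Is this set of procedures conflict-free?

Sorted by start: EV1, EV2, EV3, EV4, EV5, EV6.
EV2 starts after EV1 ends, so nothing later overlaps EV1 either.
EV3 starts after EV2 ends, so nothing later overlaps EV2 either.
EV4 starts after EV3 ends, so nothing later overlaps EV3 either.
EV5 starts after EV4 ends, so nothing later overlaps EV4 either.
EV6 starts after EV5 ends.
Every pair is clear; the schedule has no overlaps.

Yes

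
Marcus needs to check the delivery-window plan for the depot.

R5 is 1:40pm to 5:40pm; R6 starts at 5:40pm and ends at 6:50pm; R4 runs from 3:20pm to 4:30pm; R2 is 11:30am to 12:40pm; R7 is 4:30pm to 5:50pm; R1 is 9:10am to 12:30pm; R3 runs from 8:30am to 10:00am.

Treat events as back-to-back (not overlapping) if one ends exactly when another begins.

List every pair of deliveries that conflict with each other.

R1 & R2, R1 & R3, R4 & R5, R5 & R7, R6 & R7

Sorted by start: R3, R1, R2, R5, R4, R7, R6.
R1 starts before R3 ends → R3 and R1 overlap.
R2 starts after R3 ends; R3 is clear from here.
R2 starts before R1 ends → R1 and R2 overlap.
R5 starts after R1 ends; R1 is clear from here.
R5 starts after R2 ends; R2 is clear from here.
R4 starts before R5 ends → R5 and R4 overlap.
R7 starts before R5 ends → R5 and R7 overlap.
R6 starts exactly when R5 ends (back-to-back, no overlap).
R7 starts exactly when R4 ends (back-to-back, no overlap); R4 is clear from here.
R6 starts before R7 ends → R7 and R6 overlap.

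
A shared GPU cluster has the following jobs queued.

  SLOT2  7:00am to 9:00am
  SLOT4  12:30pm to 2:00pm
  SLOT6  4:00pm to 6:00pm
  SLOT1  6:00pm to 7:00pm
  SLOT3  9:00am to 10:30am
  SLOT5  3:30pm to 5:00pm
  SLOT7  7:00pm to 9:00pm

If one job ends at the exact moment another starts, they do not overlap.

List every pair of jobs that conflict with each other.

SLOT5 & SLOT6

Sorted by start: SLOT2, SLOT3, SLOT4, SLOT5, SLOT6, SLOT1, SLOT7.
SLOT3 starts exactly when SLOT2 ends (back-to-back, no overlap), so nothing later overlaps SLOT2 either.
SLOT4 starts after SLOT3 ends, so nothing later overlaps SLOT3 either.
SLOT5 starts after SLOT4 ends, so nothing later overlaps SLOT4 either.
SLOT6 starts before SLOT5 ends → SLOT5 and SLOT6 overlap.
SLOT1 starts after SLOT5 ends, so nothing later overlaps SLOT5 either.
SLOT1 starts exactly when SLOT6 ends (back-to-back, no overlap), so nothing later overlaps SLOT6 either.
SLOT7 starts exactly when SLOT1 ends (back-to-back, no overlap).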